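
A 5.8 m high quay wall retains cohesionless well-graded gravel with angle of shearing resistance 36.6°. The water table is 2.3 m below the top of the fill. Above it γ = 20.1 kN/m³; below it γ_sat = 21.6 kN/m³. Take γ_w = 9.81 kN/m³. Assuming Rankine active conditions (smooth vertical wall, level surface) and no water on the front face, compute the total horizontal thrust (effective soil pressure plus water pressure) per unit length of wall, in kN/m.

K_a = tan²(45° − φ/2) = 0.2530.
γ' = 21.6 − 9.81 = 11.79 kN/m³. Depth below WT = 3.5 m.
σ'_h at WT = K_a γ d_w = 11.69 kPa; at base = 11.69 + K_a γ' × 3.5 = 22.13 kPa.
P₁ (0–2.3 m) = ½×11.69×2.3 = 13.45. P₂ (2.3–5.8 m) = ½(11.69+22.13)×3.5 = 59.20.
P_w = ½ γ_w h₂² = 0.5×9.81×3.5² = 60.09. Total = 13.45+59.20+60.09 = 132.7 kN/m.

133 kN/m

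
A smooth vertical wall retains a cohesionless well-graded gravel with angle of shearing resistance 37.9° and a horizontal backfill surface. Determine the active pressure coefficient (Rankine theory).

0.239

K_a = tan²(45° − φ/2) = tan²(26.05°) = 0.2389.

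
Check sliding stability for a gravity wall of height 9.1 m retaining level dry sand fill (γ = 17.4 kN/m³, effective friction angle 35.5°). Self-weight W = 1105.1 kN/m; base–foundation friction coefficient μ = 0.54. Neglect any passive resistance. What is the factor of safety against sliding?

K_a = tan²(45° − 35.5°/2) = 0.2653.
P_a = ½K_aγH² = 0.5×0.2653×17.4×9.1² = 191.1 kN/m, acting at H/3 = 3.033 m above the base.
FS_sliding = μW / P_a = 0.54×1105.1 / 191.1 = 3.123.

3.12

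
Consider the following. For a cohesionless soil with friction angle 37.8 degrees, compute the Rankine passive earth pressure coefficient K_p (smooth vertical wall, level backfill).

4.17

K_p = (1 + sin φ)/(1 − sin φ) = tan²(45° + 37.8°/2) = 4.167.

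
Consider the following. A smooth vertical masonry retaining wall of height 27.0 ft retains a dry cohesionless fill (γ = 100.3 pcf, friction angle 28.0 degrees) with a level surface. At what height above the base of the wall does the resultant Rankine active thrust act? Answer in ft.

9.00 ft

K_a = 0.3610.
The pressure distribution is triangular, so the resultant acts at H/3 above the base = 27.0/3 = 9.000 ft.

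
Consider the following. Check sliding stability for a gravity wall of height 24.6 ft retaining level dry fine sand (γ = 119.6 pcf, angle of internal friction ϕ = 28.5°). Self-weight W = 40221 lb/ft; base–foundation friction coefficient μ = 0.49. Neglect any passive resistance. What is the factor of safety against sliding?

1.54

K_a = tan²(45° − 28.5°/2) = 0.3540.
P_a = ½K_aγH² = 0.5×0.3540×119.6×24.6² = 12810 lb/ft, acting at H/3 = 8.200 ft above the base.
FS_sliding = μW / P_a = 0.49×40221 / 12810 = 1.539.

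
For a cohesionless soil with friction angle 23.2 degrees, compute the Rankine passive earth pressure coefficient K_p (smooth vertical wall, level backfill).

2.30

K_p = (1 + sin φ)/(1 − sin φ) = tan²(45° + 23.2°/2) = 2.300.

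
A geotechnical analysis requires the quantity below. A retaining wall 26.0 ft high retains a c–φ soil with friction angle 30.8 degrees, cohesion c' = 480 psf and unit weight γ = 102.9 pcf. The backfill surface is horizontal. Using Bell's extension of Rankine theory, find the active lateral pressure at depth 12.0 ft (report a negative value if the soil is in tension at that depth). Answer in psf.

K_a = (1 − sin φ)/(1 + sin φ) = 0.3227.
σ_a = K_a γ z − 2c√K_a = 0.3227×102.9×12.0 − 2×480×0.5681 = -146.9 psf.

-147 psf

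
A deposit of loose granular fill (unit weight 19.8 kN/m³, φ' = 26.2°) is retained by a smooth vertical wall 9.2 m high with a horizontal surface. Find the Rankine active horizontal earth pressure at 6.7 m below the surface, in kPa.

51.4 kPa

K_a = (1 − sin φ)/(1 + sin φ) = 0.3874.
σ_h = K_a γ z = 0.3874 × 19.8 × 6.7 = 51.40 kPa.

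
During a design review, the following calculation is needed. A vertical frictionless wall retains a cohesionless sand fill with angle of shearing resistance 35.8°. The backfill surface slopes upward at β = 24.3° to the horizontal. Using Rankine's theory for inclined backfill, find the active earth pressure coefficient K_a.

0.340

K_a = cos β · (cos β − √(cos²β − cos²φ)) / (cos β + √(cos²β − cos²φ)).
cos β = 0.9114, cos φ = 0.8111, √(cos²β − cos²φ) = 0.4157.
K_a = 0.9114 × (0.9114 − 0.4157)/(0.9114 + 0.4157) = 0.3404.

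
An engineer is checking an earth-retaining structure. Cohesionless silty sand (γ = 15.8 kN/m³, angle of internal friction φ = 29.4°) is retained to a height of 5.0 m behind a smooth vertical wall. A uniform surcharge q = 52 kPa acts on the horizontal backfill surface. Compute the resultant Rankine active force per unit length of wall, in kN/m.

K_a = tan²(45° − φ/2) = 0.3415.
Soil triangle: ½ K_a γ H² = 0.5×0.3415×15.8×5.0² = 67.44 kN/m.
Surcharge rectangle: K_a q H = 0.3415×52×5.0 = 88.78 kN/m.
Total = 67.44 + 88.78 = 156.2 kN/m.

156 kN/m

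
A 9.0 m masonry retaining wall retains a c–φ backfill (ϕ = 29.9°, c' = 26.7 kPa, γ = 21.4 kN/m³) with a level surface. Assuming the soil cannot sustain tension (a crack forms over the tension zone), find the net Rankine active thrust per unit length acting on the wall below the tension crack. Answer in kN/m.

K_a = 0.3347; √K_a = 0.5785.
Tension-crack depth z_c = 2c/(γ√K_a) = 2×26.7/(21.4×0.5785) = 4.313 m.
σ_a at base = K_a γ H − 2c√K_a = 0.3347×21.4×9.0 − 2×26.7×0.5785 = 33.57 kPa.
P_a = ½ × 33.57 × (H − z_c) = 0.5×33.57×4.687 = 78.66 kN/m.

78.7 kN/m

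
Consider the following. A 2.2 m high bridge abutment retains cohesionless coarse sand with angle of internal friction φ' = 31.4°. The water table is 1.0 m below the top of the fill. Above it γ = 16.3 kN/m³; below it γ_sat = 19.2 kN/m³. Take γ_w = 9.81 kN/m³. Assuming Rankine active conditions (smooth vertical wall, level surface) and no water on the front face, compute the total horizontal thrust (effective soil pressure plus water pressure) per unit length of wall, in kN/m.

17.9 kN/m

K_a = tan²(45° − φ/2) = 0.3149.
γ' = 19.2 − 9.81 = 9.390 kN/m³. Depth below WT = 1.2 m.
σ'_h at WT = K_a γ d_w = 5.133 kPa; at base = 5.133 + K_a γ' × 1.2 = 8.682 kPa.
P₁ (0–1.0 m) = ½×5.133×1.0 = 2.567. P₂ (1.0–2.2 m) = ½(5.133+8.682)×1.2 = 8.289.
P_w = ½ γ_w h₂² = 0.5×9.81×1.2² = 7.063. Total = 2.567+8.289+7.063 = 17.92 kN/m.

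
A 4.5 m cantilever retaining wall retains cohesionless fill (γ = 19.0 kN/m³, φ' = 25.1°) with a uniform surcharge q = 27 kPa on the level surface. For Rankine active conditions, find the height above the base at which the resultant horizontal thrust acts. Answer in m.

K_a = 0.4043.
Triangular part P₁ = ½K_aγH² = 77.78 at H/3 = 1.500 m; rectangular part P₂ = K_a q H = 49.12 at H/2 = 2.250 m.
ȳ = (P₁·1.500 + P₂·2.250)/(P₁+P₂) = 1.790 m.

1.79 m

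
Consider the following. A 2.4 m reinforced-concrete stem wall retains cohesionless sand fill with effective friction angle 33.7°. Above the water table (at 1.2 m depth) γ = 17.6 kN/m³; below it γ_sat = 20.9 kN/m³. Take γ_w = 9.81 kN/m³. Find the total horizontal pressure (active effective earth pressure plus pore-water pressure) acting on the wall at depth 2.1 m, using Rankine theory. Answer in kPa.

K_a = (1 − sin φ)/(1 + sin φ) = 0.2863.
γ' = 20.9 − 9.81 = 11.09 kN/m³.
Effective vertical stress at 2.1 m: σ'_v = 17.6×1.2 + 11.09×0.900 = 31.10 kPa.
σ'_h = K_a σ'_v = 0.2863 × 31.10 = 8.904 kPa; u = γ_w × 0.900 = 8.829 kPa.
Total σ_h = 8.904 + 8.829 = 17.73 kPa.

17.7 kPa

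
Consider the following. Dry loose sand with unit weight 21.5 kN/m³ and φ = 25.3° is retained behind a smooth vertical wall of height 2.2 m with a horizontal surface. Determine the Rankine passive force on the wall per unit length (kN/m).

K_p = tan²(45° + φ/2) = 2.493.
P_p = ½ K_p γ H² = 0.5 × 2.493 × 21.5 × 2.2² = 129.7 kN/m.

130 kN/m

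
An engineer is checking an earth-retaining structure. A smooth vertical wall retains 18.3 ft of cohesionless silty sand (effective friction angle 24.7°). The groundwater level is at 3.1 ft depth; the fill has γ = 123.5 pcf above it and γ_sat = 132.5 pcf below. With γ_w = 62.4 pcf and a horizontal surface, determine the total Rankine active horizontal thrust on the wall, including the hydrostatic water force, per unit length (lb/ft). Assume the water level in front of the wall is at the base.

13200 lb/ft

K_a = tan²(45° − φ/2) = 0.4106.
γ' = 132.5 − 62.4 = 70.10 pcf. Depth below WT = 15.2 ft.
σ'_h at WT = K_a γ d_w = 157.2 psf; at base = 157.2 + K_a γ' × 15.2 = 594.7 psf.
P₁ (0–3.1 ft) = ½×157.2×3.1 = 243.6. P₂ (3.1–18.3 ft) = ½(157.2+594.7)×15.2 = 5714.
P_w = ½ γ_w h₂² = 0.5×62.4×15.2² = 7208. Total = 243.6+5714+7208 = 13170 lb/ft.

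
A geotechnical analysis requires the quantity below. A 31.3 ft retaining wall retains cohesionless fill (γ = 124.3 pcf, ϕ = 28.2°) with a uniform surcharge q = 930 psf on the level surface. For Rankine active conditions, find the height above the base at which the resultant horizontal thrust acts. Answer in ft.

K_a = 0.3582.
Triangular part P₁ = ½K_aγH² = 21810 at H/3 = 10.43 ft; rectangular part P₂ = K_a q H = 10430 at H/2 = 15.65 ft.
ȳ = (P₁·10.43 + P₂·15.65)/(P₁+P₂) = 12.12 ft.

12.1 ft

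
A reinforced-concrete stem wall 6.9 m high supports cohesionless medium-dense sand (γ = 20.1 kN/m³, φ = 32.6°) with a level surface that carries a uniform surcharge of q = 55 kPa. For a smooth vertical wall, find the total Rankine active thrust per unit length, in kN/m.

K_a = tan²(45° − φ/2) = 0.2997.
Soil triangle: ½ K_a γ H² = 0.5×0.2997×20.1×6.9² = 143.4 kN/m.
Surcharge rectangle: K_a q H = 0.2997×55×6.9 = 113.8 kN/m.
Total = 143.4 + 113.8 = 257.2 kN/m.

257 kN/m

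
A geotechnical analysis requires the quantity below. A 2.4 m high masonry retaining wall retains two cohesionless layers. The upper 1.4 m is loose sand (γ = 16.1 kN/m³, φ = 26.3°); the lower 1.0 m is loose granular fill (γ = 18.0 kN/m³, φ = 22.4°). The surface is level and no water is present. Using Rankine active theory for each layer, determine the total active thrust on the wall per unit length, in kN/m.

K_a1 = tan²(45°−26.3°/2) = 0.3859; K_a2 = tan²(45°−22.4°/2) = 0.4482.
Layer 1: σ at base = K_a1 γ₁ h₁ = 8.699 kPa; P₁ = ½×8.699×1.4 = 6.089.
Layer 2: σ_v at top = γ₁h₁ = 22.54; σ_h top = K_a2×22.54 = 10.10; σ_h base = K_a2×(22.54+18.0×1.0) = 18.17.
P₂ = ½(10.10+18.17)×1.0 = 14.13. Total P_a = 6.089+14.13 = 20.22 kN/m.

20.2 kN/m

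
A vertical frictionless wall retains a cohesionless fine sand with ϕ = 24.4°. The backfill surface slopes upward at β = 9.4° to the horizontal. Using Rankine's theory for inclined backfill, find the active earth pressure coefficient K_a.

K_a = cos β · (cos β − √(cos²β − cos²φ)) / (cos β + √(cos²β − cos²φ)).
cos β = 0.9866, cos φ = 0.9107, √(cos²β − cos²φ) = 0.3794.
K_a = 0.9866 × (0.9866 − 0.3794)/(0.9866 + 0.3794) = 0.4385.

0.438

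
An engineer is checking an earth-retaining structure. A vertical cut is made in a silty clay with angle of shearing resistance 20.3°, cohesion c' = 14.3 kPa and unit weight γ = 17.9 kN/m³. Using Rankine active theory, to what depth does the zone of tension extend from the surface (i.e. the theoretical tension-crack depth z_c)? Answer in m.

K_a = tan²(45° − 20.3°/2) = 0.4849; √K_a = 0.6963.
The active pressure is zero where K_a γ z = 2c√K_a, so z_c = 2c/(γ√K_a) = 2×14.3/(17.9×0.6963) = 2.295 m.

2.29 m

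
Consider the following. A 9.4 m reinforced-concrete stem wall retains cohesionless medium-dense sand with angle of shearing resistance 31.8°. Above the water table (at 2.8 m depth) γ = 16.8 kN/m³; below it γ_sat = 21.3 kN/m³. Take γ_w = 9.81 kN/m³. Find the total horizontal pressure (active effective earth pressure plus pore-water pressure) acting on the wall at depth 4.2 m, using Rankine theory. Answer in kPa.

33.3 kPa

K_a = (1 − sin φ)/(1 + sin φ) = 0.3098.
γ' = 21.3 − 9.81 = 11.49 kN/m³.
Effective vertical stress at 4.2 m: σ'_v = 16.8×2.8 + 11.49×1.40 = 63.13 kPa.
σ'_h = K_a σ'_v = 0.3098 × 63.13 = 19.56 kPa; u = γ_w × 1.40 = 13.73 kPa.
Total σ_h = 19.56 + 13.73 = 33.29 kPa.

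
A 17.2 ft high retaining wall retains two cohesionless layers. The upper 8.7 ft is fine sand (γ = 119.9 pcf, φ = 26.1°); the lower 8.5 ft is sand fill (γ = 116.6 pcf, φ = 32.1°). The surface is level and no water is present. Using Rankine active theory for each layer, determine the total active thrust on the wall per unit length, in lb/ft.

5770 lb/ft

K_a1 = tan²(45°−26.1°/2) = 0.3889; K_a2 = tan²(45°−32.1°/2) = 0.3060.
Layer 1: σ at base = K_a1 γ₁ h₁ = 405.7 psf; P₁ = ½×405.7×8.7 = 1765.
Layer 2: σ_v at top = γ₁h₁ = 1043; σ_h top = K_a2×1043 = 319.2; σ_h base = K_a2×(1043+116.6×8.5) = 622.5.
P₂ = ½(319.2+622.5)×8.5 = 4002. Total P_a = 1765+4002 = 5767 lb/ft.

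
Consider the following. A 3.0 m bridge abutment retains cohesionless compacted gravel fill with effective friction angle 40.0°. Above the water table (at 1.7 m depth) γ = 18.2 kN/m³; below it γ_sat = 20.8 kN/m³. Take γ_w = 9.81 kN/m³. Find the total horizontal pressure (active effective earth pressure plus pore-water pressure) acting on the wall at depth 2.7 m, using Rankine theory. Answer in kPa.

K_a = (1 − sin φ)/(1 + sin φ) = 0.2174.
γ' = 20.8 − 9.81 = 10.99 kN/m³.
Effective vertical stress at 2.7 m: σ'_v = 18.2×1.7 + 10.99×1.00 = 41.93 kPa.
σ'_h = K_a σ'_v = 0.2174 × 41.93 = 9.117 kPa; u = γ_w × 1.00 = 9.810 kPa.
Total σ_h = 9.117 + 9.810 = 18.93 kPa.

18.9 kPa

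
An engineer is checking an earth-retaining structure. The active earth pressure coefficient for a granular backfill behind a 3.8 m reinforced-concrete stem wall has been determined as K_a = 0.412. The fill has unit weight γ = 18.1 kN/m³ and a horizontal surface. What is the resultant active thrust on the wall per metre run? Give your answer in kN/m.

P = ½ K_a γ H² = 0.5 × 0.412 × 18.1 × 3.8² = 53.84 kN/m.

53.8 kN/m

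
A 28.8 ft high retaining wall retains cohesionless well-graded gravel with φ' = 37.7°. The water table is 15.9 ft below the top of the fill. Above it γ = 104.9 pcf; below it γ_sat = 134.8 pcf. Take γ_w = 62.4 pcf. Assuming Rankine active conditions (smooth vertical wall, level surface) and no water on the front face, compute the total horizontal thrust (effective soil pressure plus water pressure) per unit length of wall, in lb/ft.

K_a = tan²(45° − φ/2) = 0.2411.
γ' = 134.8 − 62.4 = 72.40 pcf. Depth below WT = 12.9 ft.
σ'_h at WT = K_a γ d_w = 402.1 psf; at base = 402.1 + K_a γ' × 12.9 = 627.2 psf.
P₁ (0–15.9 ft) = ½×402.1×15.9 = 3196. P₂ (15.9–28.8 ft) = ½(402.1+627.2)×12.9 = 6639.
P_w = ½ γ_w h₂² = 0.5×62.4×12.9² = 5192. Total = 3196+6639+5192 = 15030 lb/ft.

15000 lb/ft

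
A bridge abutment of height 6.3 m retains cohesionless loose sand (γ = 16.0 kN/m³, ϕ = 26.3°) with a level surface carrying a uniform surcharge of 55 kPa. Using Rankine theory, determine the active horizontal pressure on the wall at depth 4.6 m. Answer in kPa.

K_a = (1 − sin φ)/(1 + sin φ) = 0.3859.
σ_v = γz + q = 16.0 × 4.6 + 55 = 128.6 kPa.
σ_h = K_a σ_v = 0.3859 × 128.6 = 49.63 kPa.

49.6 kPa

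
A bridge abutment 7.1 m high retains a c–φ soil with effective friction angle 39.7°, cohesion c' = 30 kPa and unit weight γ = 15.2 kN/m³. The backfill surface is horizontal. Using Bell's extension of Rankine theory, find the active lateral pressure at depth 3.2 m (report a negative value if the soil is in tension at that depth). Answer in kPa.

K_a = (1 − sin φ)/(1 + sin φ) = 0.2204.
σ_a = K_a γ z − 2c√K_a = 0.2204×15.2×3.2 − 2×30×0.4695 = -17.45 kPa.

-17.4 kPa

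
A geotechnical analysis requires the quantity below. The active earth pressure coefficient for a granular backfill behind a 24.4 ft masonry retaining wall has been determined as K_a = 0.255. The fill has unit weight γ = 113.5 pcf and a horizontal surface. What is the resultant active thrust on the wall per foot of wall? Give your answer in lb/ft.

8620 lb/ft

P = ½ K_a γ H² = 0.5 × 0.255 × 113.5 × 24.4² = 8616 lb/ft.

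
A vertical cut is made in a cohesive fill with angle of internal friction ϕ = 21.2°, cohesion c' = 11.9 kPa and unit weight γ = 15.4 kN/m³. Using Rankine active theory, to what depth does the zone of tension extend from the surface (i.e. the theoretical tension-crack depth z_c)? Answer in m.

2.26 m

K_a = tan²(45° − 21.2°/2) = 0.4688; √K_a = 0.6847.
The active pressure is zero where K_a γ z = 2c√K_a, so z_c = 2c/(γ√K_a) = 2×11.9/(15.4×0.6847) = 2.257 m.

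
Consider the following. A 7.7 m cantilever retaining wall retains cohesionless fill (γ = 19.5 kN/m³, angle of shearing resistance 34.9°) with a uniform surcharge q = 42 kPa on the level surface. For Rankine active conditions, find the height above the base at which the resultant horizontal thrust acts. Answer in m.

K_a = 0.2721.
Triangular part P₁ = ½K_aγH² = 157.3 at H/3 = 2.567 m; rectangular part P₂ = K_a q H = 88.01 at H/2 = 3.850 m.
ȳ = (P₁·2.567 + P₂·3.850)/(P₁+P₂) = 3.027 m.

3.03 m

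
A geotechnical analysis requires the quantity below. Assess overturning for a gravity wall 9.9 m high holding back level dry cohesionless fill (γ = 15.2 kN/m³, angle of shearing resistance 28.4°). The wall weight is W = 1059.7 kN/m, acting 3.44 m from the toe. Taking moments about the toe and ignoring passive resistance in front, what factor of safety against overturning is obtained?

4.17

K_a = tan²(45° − 28.4°/2) = 0.3554.
P_a = ½K_aγH² = 0.5×0.3554×15.2×9.9² = 264.7 kN/m, acting at H/3 = 3.300 m above the base.
Overturning moment M_o = P_a × H/3 = 264.7 × 3.300 = 873.5.
Resisting moment M_r = W × 3.44 = 1059.7 × 3.44 = 3645.
FS_overturning = M_r/M_o = 3645/873.5 = 4.173.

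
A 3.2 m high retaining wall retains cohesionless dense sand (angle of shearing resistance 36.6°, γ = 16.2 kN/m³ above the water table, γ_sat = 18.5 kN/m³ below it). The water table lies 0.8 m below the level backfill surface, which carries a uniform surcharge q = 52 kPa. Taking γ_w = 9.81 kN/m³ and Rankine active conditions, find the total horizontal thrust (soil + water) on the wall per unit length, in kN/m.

K_a = tan²(45° − φ/2) = 0.2530.
γ' = 18.5 − 9.81 = 8.690 kN/m³. h₂ = H − d_w = 2.4 m.
σ'_h: at surface K_a·q = 13.15; at WT K_a(q+γd_w) = 16.43; at base K_a(q+γd_w+γ'h₂) = 21.71 kPa.
P₁ = ½(13.15+16.43)×0.8 = 11.83; P₂ = ½(16.43+21.71)×2.4 = 45.77; P_w = ½γ_w h₂² = 28.25.
Total = 11.83+45.77+28.25 = 85.85 kN/m.

85.9 kN/m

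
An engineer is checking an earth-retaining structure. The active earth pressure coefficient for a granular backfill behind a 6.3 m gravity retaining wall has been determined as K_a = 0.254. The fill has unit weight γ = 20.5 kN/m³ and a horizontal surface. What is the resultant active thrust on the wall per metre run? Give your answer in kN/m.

P = ½ K_a γ H² = 0.5 × 0.254 × 20.5 × 6.3² = 103.3 kN/m.

103 kN/m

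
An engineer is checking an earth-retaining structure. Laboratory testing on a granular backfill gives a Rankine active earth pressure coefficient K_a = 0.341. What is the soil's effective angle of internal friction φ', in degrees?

29.4°

K_a = tan²(45° − φ/2) ⇒ 45° − φ/2 = arctan(√0.341) = 30.28°.
φ = 2(45° − 30.28°) = 29.43°.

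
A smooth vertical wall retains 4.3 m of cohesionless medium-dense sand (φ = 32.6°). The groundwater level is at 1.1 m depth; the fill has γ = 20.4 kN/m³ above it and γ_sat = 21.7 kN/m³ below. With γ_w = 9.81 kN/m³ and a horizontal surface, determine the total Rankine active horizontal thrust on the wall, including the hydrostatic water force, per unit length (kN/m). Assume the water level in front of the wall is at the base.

93.7 kN/m

K_a = tan²(45° − φ/2) = 0.2997.
γ' = 21.7 − 9.81 = 11.89 kN/m³. Depth below WT = 3.2 m.
σ'_h at WT = K_a γ d_w = 6.726 kPa; at base = 6.726 + K_a γ' × 3.2 = 18.13 kPa.
P₁ (0–1.1 m) = ½×6.726×1.1 = 3.699. P₂ (1.1–4.3 m) = ½(6.726+18.13)×3.2 = 39.77.
P_w = ½ γ_w h₂² = 0.5×9.81×3.2² = 50.23. Total = 3.699+39.77+50.23 = 93.70 kN/m.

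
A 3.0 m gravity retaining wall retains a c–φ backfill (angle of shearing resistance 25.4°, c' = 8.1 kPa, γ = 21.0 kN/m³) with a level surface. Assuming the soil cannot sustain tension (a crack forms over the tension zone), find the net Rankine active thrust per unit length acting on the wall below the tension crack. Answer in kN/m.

13.3 kN/m

K_a = 0.3996; √K_a = 0.6322.
Tension-crack depth z_c = 2c/(γ√K_a) = 2×8.1/(21.0×0.6322) = 1.220 m.
σ_a at base = K_a γ H − 2c√K_a = 0.3996×21.0×3.0 − 2×8.1×0.6322 = 14.94 kPa.
P_a = ½ × 14.94 × (H − z_c) = 0.5×14.94×1.780 = 13.29 kN/m.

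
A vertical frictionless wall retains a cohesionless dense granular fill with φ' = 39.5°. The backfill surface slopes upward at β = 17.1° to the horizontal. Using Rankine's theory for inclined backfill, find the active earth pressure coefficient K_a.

K_a = cos β · (cos β − √(cos²β − cos²φ)) / (cos β + √(cos²β − cos²φ)).
cos β = 0.9558, cos φ = 0.7716, √(cos²β − cos²φ) = 0.5640.
K_a = 0.9558 × (0.9558 − 0.5640)/(0.9558 + 0.5640) = 0.2464.

0.246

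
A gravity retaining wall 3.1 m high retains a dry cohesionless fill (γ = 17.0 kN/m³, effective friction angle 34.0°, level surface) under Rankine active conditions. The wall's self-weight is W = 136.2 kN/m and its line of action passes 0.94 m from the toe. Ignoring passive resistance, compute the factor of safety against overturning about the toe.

5.37

K_a = tan²(45° − 34.0°/2) = 0.2827.
P_a = ½K_aγH² = 0.5×0.2827×17.0×3.1² = 23.09 kN/m, acting at H/3 = 1.033 m above the base.
Overturning moment M_o = P_a × H/3 = 23.09 × 1.033 = 23.86.
Resisting moment M_r = W × 0.94 = 136.2 × 0.94 = 128.0.
FS_overturning = M_r/M_o = 128.0/23.86 = 5.365.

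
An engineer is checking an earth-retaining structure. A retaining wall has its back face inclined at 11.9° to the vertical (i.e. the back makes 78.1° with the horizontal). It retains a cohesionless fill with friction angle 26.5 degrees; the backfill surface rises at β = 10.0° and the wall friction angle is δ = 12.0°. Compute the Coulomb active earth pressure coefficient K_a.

0.516

K_a = sin²(α+φ) / [sin²α · sin(α−δ) · (1 + √{sin(φ+δ)sin(φ−β) / (sin(α−δ)sin(α+β))})²].
With α = 78.1°, φ = 26.5°, δ = 12.0°, β = 10.0°: K_a = 0.5160.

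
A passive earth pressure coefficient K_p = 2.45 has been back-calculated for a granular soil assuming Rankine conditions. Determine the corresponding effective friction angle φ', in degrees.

24.9°

K_p = (1+sin φ)/(1−sin φ) ⇒ sin φ = (K_p − 1)/(K_p + 1) = 0.4203.
φ = arcsin(0.4203) = 24.85°.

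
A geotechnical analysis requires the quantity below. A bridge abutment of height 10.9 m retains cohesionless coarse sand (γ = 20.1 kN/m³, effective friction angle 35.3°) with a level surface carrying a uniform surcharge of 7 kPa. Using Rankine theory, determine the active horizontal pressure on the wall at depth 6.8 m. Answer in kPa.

K_a = (1 − sin φ)/(1 + sin φ) = 0.2675.
σ_v = γz + q = 20.1 × 6.8 + 7 = 143.7 kPa.
σ_h = K_a σ_v = 0.2675 × 143.7 = 38.44 kPa.

38.4 kPa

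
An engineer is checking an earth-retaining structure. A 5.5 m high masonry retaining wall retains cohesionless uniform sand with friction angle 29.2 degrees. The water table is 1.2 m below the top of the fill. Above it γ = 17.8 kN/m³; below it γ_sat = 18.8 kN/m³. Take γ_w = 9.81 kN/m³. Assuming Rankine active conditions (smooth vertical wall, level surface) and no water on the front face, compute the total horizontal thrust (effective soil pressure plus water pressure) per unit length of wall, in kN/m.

K_a = tan²(45° − φ/2) = 0.3442.
γ' = 18.8 − 9.81 = 8.990 kN/m³. Depth below WT = 4.3 m.
σ'_h at WT = K_a γ d_w = 7.352 kPa; at base = 7.352 + K_a γ' × 4.3 = 20.66 kPa.
P₁ (0–1.2 m) = ½×7.352×1.2 = 4.411. P₂ (1.2–5.5 m) = ½(7.352+20.66)×4.3 = 60.22.
P_w = ½ γ_w h₂² = 0.5×9.81×4.3² = 90.69. Total = 4.411+60.22+90.69 = 155.3 kN/m.

155 kN/m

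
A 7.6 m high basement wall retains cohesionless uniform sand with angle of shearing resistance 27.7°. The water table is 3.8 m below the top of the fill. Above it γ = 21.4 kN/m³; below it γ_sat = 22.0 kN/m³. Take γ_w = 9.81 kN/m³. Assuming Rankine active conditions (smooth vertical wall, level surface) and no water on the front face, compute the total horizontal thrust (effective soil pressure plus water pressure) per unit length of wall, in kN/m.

K_a = tan²(45° − φ/2) = 0.3653.
γ' = 22.0 − 9.81 = 12.19 kN/m³. Depth below WT = 3.8 m.
σ'_h at WT = K_a γ d_w = 29.71 kPa; at base = 29.71 + K_a γ' × 3.8 = 46.63 kPa.
P₁ (0–3.8 m) = ½×29.71×3.8 = 56.45. P₂ (3.8–7.6 m) = ½(29.71+46.63)×3.8 = 145.0.
P_w = ½ γ_w h₂² = 0.5×9.81×3.8² = 70.83. Total = 56.45+145.0+70.83 = 272.3 kN/m.

272 kN/m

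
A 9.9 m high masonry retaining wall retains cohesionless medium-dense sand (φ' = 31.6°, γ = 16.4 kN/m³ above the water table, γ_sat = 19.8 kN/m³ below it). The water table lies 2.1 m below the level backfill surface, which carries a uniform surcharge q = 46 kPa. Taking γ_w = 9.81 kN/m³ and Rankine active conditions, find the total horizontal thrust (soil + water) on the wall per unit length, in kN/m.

K_a = tan²(45° − φ/2) = 0.3123.
γ' = 19.8 − 9.81 = 9.990 kN/m³. h₂ = H − d_w = 7.8 m.
σ'_h: at surface K_a·q = 14.37; at WT K_a(q+γd_w) = 25.13; at base K_a(q+γd_w+γ'h₂) = 49.46 kPa.
P₁ = ½(14.37+25.13)×2.1 = 41.47; P₂ = ½(25.13+49.46)×7.8 = 290.9; P_w = ½γ_w h₂² = 298.4.
Total = 41.47+290.9+298.4 = 630.8 kN/m.

631 kN/m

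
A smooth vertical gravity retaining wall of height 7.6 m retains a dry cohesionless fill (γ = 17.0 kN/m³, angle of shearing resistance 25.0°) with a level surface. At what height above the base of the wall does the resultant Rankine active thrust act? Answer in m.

K_a = 0.4059.
The pressure distribution is triangular, so the resultant acts at H/3 above the base = 7.6/3 = 2.533 m.

2.53 m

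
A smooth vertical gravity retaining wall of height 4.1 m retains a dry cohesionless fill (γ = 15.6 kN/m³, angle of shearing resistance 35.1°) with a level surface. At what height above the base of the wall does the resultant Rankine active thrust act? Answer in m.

K_a = 0.2698.
The pressure distribution is triangular, so the resultant acts at H/3 above the base = 4.1/3 = 1.367 m.

1.37 m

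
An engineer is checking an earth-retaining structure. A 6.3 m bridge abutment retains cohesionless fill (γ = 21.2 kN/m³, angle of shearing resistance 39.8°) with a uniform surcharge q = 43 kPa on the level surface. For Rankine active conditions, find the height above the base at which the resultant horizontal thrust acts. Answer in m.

2.51 m

K_a = 0.2194.
Triangular part P₁ = ½K_aγH² = 92.32 at H/3 = 2.100 m; rectangular part P₂ = K_a q H = 59.44 at H/2 = 3.150 m.
ȳ = (P₁·2.100 + P₂·3.150)/(P₁+P₂) = 2.511 m.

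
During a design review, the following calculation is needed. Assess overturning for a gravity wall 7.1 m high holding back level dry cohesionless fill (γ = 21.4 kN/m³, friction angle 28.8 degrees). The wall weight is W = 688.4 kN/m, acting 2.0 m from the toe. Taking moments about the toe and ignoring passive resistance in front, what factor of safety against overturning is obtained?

3.08

K_a = tan²(45° − 28.8°/2) = 0.3498.
P_a = ½K_aγH² = 0.5×0.3498×21.4×7.1² = 188.7 kN/m, acting at H/3 = 2.367 m above the base.
Overturning moment M_o = P_a × H/3 = 188.7 × 2.367 = 446.5.
Resisting moment M_r = W × 2.0 = 688.4 × 2.0 = 1377.
FS_overturning = M_r/M_o = 1377/446.5 = 3.084.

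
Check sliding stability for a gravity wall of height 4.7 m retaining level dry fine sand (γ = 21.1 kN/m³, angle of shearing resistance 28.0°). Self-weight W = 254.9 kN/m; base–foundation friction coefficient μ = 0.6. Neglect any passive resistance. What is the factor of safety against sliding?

K_a = tan²(45° − 28.0°/2) = 0.3610.
P_a = ½K_aγH² = 0.5×0.3610×21.1×4.7² = 84.14 kN/m, acting at H/3 = 1.567 m above the base.
FS_sliding = μW / P_a = 0.6×254.9 / 84.14 = 1.818.

1.82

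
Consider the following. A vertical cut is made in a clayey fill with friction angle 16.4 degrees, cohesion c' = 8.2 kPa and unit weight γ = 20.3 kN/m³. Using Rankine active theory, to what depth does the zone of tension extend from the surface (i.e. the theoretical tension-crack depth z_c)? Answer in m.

1.08 m

K_a = tan²(45° − 16.4°/2) = 0.5596; √K_a = 0.7481.
The active pressure is zero where K_a γ z = 2c√K_a, so z_c = 2c/(γ√K_a) = 2×8.2/(20.3×0.7481) = 1.080 m.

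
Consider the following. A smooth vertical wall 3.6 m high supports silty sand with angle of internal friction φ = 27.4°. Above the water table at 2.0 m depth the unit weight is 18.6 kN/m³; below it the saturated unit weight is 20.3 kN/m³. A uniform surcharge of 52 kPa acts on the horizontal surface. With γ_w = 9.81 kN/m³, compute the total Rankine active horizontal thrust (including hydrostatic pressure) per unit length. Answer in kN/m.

122 kN/m

K_a = tan²(45° − φ/2) = 0.3697.
γ' = 20.3 − 9.81 = 10.49 kN/m³. h₂ = H − d_w = 1.6 m.
σ'_h: at surface K_a·q = 19.22; at WT K_a(q+γd_w) = 32.98; at base K_a(q+γd_w+γ'h₂) = 39.18 kPa.
P₁ = ½(19.22+32.98)×2.0 = 52.20; P₂ = ½(32.98+39.18)×1.6 = 57.72; P_w = ½γ_w h₂² = 12.56.
Total = 52.20+57.72+12.56 = 122.5 kN/m.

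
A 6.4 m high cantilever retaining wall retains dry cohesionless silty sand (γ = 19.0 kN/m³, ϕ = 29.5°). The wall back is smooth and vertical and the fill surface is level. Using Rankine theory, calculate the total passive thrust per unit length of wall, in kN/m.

1140 kN/m

K_p = tan²(45° + φ/2) = 2.940.
P_p = ½ K_p γ H² = 0.5 × 2.940 × 19.0 × 6.4² = 1144 kN/m.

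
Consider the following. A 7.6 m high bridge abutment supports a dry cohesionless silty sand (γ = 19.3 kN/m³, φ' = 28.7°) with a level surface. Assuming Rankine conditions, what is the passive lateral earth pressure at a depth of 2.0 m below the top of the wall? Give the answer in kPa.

110 kPa

K_p = (1 + sin φ)/(1 − sin φ) = 2.848.
σ_h = K_p γ z = 2.848 × 19.3 × 2.0 = 109.9 kPa.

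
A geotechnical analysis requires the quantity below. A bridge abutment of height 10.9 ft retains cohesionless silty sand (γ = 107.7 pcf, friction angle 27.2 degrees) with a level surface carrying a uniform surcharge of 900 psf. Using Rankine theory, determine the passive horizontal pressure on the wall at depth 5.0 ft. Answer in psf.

K_p = (1 + sin φ)/(1 − sin φ) = 2.684.
σ_v = γz + q = 107.7 × 5.0 + 900 = 1438 psf.
σ_h = K_p σ_v = 2.684 × 1438 = 3861 psf.

3860 psf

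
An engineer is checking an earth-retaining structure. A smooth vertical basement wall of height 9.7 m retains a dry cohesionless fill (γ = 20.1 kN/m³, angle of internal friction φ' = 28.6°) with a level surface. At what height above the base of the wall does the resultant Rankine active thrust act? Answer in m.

K_a = 0.3525.
The pressure distribution is triangular, so the resultant acts at H/3 above the base = 9.7/3 = 3.233 m.

3.23 m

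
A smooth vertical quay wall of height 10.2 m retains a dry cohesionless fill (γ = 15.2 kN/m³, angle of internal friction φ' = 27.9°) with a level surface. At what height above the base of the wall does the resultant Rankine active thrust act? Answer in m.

K_a = 0.3625.
The pressure distribution is triangular, so the resultant acts at H/3 above the base = 10.2/3 = 3.400 m.

3.40 m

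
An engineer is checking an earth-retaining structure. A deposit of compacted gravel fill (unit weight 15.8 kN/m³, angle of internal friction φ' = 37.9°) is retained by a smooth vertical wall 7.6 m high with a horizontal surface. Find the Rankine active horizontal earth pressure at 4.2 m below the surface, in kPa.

K_a = (1 − sin φ)/(1 + sin φ) = 0.2389.
σ_h = K_a γ z = 0.2389 × 15.8 × 4.2 = 15.86 kPa.

15.9 kPa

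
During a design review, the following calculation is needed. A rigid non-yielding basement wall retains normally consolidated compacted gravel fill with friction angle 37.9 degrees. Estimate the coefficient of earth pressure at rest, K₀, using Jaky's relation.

0.386

K₀ = 1 − sin φ' = 1 − sin 37.9° = 0.3857.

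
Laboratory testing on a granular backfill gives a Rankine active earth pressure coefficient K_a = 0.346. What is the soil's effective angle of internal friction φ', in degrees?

K_a = tan²(45° − φ/2) ⇒ 45° − φ/2 = arctan(√0.346) = 30.46°.
φ = 2(45° − 30.46°) = 29.07°.

29.1°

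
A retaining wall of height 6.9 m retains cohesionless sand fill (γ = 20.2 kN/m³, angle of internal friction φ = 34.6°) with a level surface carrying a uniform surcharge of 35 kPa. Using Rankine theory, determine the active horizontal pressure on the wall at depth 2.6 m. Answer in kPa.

K_a = (1 − sin φ)/(1 + sin φ) = 0.2756.
σ_v = γz + q = 20.2 × 2.6 + 35 = 87.52 kPa.
σ_h = K_a σ_v = 0.2756 × 87.52 = 24.12 kPa.

24.1 kPa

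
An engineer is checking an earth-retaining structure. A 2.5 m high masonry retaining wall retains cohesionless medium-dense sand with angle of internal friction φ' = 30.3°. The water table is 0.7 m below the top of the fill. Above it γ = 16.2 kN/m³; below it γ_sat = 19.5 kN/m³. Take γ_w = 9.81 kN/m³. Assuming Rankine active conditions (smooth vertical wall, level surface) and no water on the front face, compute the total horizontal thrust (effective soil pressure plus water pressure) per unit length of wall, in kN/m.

K_a = tan²(45° − φ/2) = 0.3293.
γ' = 19.5 − 9.81 = 9.690 kN/m³. Depth below WT = 1.8 m.
σ'_h at WT = K_a γ d_w = 3.734 kPa; at base = 3.734 + K_a γ' × 1.8 = 9.479 kPa.
P₁ (0–0.7 m) = ½×3.734×0.7 = 1.307. P₂ (0.7–2.5 m) = ½(3.734+9.479)×1.8 = 11.89.
P_w = ½ γ_w h₂² = 0.5×9.81×1.8² = 15.89. Total = 1.307+11.89+15.89 = 29.09 kN/m.

29.1 kN/m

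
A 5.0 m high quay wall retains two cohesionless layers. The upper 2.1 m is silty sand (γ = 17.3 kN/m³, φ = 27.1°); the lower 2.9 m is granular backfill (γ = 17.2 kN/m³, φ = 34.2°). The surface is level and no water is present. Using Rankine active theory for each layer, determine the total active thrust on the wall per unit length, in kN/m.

64.1 kN/m

K_a1 = tan²(45°−27.1°/2) = 0.3741; K_a2 = tan²(45°−34.2°/2) = 0.2803.
Layer 1: σ at base = K_a1 γ₁ h₁ = 13.59 kPa; P₁ = ½×13.59×2.1 = 14.27.
Layer 2: σ_v at top = γ₁h₁ = 36.33; σ_h top = K_a2×36.33 = 10.18; σ_h base = K_a2×(36.33+17.2×2.9) = 24.17.
P₂ = ½(10.18+24.17)×2.9 = 49.81. Total P_a = 14.27+49.81 = 64.08 kN/m.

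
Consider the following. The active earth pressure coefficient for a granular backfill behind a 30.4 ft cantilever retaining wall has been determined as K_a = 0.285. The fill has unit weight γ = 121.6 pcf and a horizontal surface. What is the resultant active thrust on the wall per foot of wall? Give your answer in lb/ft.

16000 lb/ft

P = ½ K_a γ H² = 0.5 × 0.285 × 121.6 × 30.4² = 16010 lb/ft.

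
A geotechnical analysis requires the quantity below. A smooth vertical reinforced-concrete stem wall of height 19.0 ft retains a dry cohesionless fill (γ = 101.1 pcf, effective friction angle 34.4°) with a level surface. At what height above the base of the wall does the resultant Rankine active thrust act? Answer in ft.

K_a = 0.2780.
The pressure distribution is triangular, so the resultant acts at H/3 above the base = 19.0/3 = 6.333 ft.

6.33 ft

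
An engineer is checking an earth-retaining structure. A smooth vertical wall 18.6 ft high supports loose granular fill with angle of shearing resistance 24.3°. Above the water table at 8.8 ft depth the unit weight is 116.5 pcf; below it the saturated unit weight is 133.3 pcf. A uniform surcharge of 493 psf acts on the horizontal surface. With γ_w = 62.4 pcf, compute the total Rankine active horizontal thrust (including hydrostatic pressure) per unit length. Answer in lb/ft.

14300 lb/ft

K_a = tan²(45° − φ/2) = 0.4169.
γ' = 133.3 − 62.4 = 70.90 pcf. h₂ = H − d_w = 9.8 ft.
σ'_h: at surface K_a·q = 205.5; at WT K_a(q+γd_w) = 633.0; at base K_a(q+γd_w+γ'h₂) = 922.6 psf.
P₁ = ½(205.5+633.0)×8.8 = 3689; P₂ = ½(633.0+922.6)×9.8 = 7623; P_w = ½γ_w h₂² = 2996.
Total = 3689+7623+2996 = 14310 lb/ft.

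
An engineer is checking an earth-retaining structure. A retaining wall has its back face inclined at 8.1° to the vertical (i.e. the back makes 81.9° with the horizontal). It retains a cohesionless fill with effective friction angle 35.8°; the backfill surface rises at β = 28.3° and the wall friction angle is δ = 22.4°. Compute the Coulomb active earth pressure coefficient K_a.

K_a = sin²(α+φ) / [sin²α · sin(α−δ) · (1 + √{sin(φ+δ)sin(φ−β) / (sin(α−δ)sin(α+β))})²].
With α = 81.9°, φ = 35.8°, δ = 22.4°, β = 28.3°: K_a = 0.4943.

0.494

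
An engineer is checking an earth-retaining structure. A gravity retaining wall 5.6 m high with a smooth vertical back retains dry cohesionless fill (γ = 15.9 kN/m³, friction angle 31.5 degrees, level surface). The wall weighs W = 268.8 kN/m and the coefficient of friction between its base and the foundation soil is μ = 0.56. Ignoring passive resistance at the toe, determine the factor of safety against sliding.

1.93

K_a = tan²(45° − 31.5°/2) = 0.3136.
P_a = ½K_aγH² = 0.5×0.3136×15.9×5.6² = 78.19 kN/m, acting at H/3 = 1.867 m above the base.
FS_sliding = μW / P_a = 0.56×268.8 / 78.19 = 1.925.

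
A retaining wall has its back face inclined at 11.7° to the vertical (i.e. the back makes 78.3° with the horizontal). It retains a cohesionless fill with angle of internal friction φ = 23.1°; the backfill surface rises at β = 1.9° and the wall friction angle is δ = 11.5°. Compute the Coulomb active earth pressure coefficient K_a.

K_a = sin²(α+φ) / [sin²α · sin(α−δ) · (1 + √{sin(φ+δ)sin(φ−β) / (sin(α−δ)sin(α+β))})²].
With α = 78.3°, φ = 23.1°, δ = 11.5°, β = 1.9°: K_a = 0.5004.

0.500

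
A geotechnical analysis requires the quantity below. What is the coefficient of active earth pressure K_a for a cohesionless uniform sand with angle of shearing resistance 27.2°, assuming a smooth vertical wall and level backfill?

0.373

K_a = tan²(45° − φ/2) = tan²(31.40°) = 0.3726.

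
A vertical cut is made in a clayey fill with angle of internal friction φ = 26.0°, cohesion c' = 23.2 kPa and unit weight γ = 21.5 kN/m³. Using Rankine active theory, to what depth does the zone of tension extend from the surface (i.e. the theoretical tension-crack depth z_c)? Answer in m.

K_a = tan²(45° − 26.0°/2) = 0.3905; √K_a = 0.6249.
The active pressure is zero where K_a γ z = 2c√K_a, so z_c = 2c/(γ√K_a) = 2×23.2/(21.5×0.6249) = 3.454 m.

3.45 m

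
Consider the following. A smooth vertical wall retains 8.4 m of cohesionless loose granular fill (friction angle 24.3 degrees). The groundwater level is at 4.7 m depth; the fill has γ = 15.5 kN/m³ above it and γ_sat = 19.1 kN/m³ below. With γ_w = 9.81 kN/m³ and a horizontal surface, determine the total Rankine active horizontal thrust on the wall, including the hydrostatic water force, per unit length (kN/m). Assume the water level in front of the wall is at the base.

K_a = tan²(45° − φ/2) = 0.4169.
γ' = 19.1 − 9.81 = 9.290 kN/m³. Depth below WT = 3.7 m.
σ'_h at WT = K_a γ d_w = 30.37 kPa; at base = 30.37 + K_a γ' × 3.7 = 44.70 kPa.
P₁ (0–4.7 m) = ½×30.37×4.7 = 71.38. P₂ (4.7–8.4 m) = ½(30.37+44.70)×3.7 = 138.9.
P_w = ½ γ_w h₂² = 0.5×9.81×3.7² = 67.15. Total = 71.38+138.9+67.15 = 277.4 kN/m.

277 kN/m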